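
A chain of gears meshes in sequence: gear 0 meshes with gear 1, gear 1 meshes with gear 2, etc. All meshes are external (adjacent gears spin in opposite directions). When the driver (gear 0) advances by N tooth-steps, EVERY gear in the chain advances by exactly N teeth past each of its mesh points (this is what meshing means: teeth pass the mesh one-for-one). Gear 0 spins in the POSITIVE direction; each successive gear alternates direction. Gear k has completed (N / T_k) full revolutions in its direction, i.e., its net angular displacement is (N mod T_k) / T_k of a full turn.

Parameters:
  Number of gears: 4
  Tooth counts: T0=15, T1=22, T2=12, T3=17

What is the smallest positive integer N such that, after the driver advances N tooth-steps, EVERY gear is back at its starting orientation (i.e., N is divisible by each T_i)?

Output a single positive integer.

Answer: 11220

Derivation:
Gear k returns to start when N is a multiple of T_k.
All gears at start simultaneously when N is a common multiple of [15, 22, 12, 17]; the smallest such N is lcm(15, 22, 12, 17).
Start: lcm = T0 = 15
Fold in T1=22: gcd(15, 22) = 1; lcm(15, 22) = 15 * 22 / 1 = 330 / 1 = 330
Fold in T2=12: gcd(330, 12) = 6; lcm(330, 12) = 330 * 12 / 6 = 3960 / 6 = 660
Fold in T3=17: gcd(660, 17) = 1; lcm(660, 17) = 660 * 17 / 1 = 11220 / 1 = 11220
Full cycle length = 11220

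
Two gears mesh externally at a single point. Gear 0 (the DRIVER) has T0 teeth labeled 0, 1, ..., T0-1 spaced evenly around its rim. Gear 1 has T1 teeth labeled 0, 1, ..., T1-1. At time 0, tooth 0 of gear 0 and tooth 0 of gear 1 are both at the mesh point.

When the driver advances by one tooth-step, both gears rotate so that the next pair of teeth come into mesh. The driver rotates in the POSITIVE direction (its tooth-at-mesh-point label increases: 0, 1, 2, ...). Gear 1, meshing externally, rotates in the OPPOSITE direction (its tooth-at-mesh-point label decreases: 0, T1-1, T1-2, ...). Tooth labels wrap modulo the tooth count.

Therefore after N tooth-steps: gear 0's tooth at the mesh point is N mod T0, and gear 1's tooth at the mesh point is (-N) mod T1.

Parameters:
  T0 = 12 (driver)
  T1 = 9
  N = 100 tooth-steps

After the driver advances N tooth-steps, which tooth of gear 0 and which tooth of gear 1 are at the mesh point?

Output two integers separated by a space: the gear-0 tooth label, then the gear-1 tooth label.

Answer: 4 8

Derivation:
Gear 0 (driver, T0=12): tooth at mesh = N mod T0
  100 = 8 * 12 + 4, so 100 mod 12 = 4
  gear 0 tooth = 4
Gear 1 (driven, T1=9): tooth at mesh = (-N) mod T1
  100 = 11 * 9 + 1, so 100 mod 9 = 1
  (-100) mod 9 = (-1) mod 9 = 9 - 1 = 8
Mesh after 100 steps: gear-0 tooth 4 meets gear-1 tooth 8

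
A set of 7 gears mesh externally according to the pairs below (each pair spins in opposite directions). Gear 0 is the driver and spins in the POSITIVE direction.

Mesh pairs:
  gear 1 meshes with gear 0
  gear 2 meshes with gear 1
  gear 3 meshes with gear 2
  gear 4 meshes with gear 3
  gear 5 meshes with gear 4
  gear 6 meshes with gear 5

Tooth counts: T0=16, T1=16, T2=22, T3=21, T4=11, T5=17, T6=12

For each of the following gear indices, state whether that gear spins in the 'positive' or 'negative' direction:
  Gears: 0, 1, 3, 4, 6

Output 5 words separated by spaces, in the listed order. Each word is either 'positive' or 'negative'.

Gear 0 (driver): positive (depth 0)
  gear 1: meshes with gear 0 -> depth 1 -> negative (opposite of gear 0)
  gear 2: meshes with gear 1 -> depth 2 -> positive (opposite of gear 1)
  gear 3: meshes with gear 2 -> depth 3 -> negative (opposite of gear 2)
  gear 4: meshes with gear 3 -> depth 4 -> positive (opposite of gear 3)
  gear 5: meshes with gear 4 -> depth 5 -> negative (opposite of gear 4)
  gear 6: meshes with gear 5 -> depth 6 -> positive (opposite of gear 5)
Queried indices 0, 1, 3, 4, 6 -> positive, negative, negative, positive, positive

Answer: positive negative negative positive positive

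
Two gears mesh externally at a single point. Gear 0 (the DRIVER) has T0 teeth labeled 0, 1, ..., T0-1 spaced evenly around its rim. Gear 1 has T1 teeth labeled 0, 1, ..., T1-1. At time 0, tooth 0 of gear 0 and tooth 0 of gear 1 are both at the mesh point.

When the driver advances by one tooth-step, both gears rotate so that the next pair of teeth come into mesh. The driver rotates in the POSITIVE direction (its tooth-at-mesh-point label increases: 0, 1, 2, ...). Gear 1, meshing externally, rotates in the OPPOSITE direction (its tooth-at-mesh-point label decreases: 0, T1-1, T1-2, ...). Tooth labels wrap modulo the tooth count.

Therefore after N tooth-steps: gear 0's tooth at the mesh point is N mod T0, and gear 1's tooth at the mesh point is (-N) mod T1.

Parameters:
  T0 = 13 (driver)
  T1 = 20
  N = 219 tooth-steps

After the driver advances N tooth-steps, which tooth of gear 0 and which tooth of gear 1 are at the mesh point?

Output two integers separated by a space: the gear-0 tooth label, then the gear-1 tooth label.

Gear 0 (driver, T0=13): tooth at mesh = N mod T0
  219 = 16 * 13 + 11, so 219 mod 13 = 11
  gear 0 tooth = 11
Gear 1 (driven, T1=20): tooth at mesh = (-N) mod T1
  219 = 10 * 20 + 19, so 219 mod 20 = 19
  (-219) mod 20 = (-19) mod 20 = 20 - 19 = 1
Mesh after 219 steps: gear-0 tooth 11 meets gear-1 tooth 1

Answer: 11 1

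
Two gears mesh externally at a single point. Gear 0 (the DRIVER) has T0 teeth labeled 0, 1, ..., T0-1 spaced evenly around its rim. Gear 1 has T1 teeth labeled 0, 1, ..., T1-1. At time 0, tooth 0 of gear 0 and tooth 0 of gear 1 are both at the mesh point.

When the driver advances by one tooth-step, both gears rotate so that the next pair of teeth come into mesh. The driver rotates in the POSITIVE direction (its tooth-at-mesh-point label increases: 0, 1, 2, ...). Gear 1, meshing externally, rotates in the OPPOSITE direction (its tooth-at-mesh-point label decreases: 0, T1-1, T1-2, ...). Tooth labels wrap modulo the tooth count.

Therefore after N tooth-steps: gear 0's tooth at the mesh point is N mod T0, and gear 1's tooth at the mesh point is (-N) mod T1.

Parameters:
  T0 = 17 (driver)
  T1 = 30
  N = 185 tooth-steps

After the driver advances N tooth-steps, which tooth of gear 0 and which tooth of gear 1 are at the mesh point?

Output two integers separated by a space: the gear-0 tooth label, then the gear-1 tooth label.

Answer: 15 25

Derivation:
Gear 0 (driver, T0=17): tooth at mesh = N mod T0
  185 = 10 * 17 + 15, so 185 mod 17 = 15
  gear 0 tooth = 15
Gear 1 (driven, T1=30): tooth at mesh = (-N) mod T1
  185 = 6 * 30 + 5, so 185 mod 30 = 5
  (-185) mod 30 = (-5) mod 30 = 30 - 5 = 25
Mesh after 185 steps: gear-0 tooth 15 meets gear-1 tooth 25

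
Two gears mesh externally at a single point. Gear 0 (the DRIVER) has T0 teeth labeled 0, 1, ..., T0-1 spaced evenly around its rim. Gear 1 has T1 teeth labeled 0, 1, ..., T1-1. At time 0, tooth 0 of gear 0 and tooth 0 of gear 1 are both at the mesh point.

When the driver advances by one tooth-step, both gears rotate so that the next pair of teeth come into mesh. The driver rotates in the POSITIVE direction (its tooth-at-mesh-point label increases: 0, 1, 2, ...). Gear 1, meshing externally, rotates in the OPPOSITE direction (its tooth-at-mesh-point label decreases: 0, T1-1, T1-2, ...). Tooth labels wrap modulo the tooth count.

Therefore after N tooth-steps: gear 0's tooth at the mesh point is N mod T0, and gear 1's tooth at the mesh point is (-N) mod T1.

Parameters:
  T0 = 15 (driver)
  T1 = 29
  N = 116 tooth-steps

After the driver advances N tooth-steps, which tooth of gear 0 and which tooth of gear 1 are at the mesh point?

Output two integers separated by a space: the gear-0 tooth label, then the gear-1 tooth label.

Gear 0 (driver, T0=15): tooth at mesh = N mod T0
  116 = 7 * 15 + 11, so 116 mod 15 = 11
  gear 0 tooth = 11
Gear 1 (driven, T1=29): tooth at mesh = (-N) mod T1
  116 = 4 * 29 + 0, so 116 mod 29 = 0
  (-116) mod 29 = 0
Mesh after 116 steps: gear-0 tooth 11 meets gear-1 tooth 0

Answer: 11 0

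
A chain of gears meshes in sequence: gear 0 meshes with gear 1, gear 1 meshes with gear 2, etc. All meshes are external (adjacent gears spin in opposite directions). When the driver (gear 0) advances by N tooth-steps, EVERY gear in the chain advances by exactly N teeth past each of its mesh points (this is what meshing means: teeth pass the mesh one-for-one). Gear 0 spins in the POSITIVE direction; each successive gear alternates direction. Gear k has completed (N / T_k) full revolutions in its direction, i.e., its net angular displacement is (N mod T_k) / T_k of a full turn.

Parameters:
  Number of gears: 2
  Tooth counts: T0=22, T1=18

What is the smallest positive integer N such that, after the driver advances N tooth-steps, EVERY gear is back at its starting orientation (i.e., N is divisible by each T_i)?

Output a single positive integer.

Gear k returns to start when N is a multiple of T_k.
All gears at start simultaneously when N is a common multiple of [22, 18]; the smallest such N is lcm(22, 18).
Start: lcm = T0 = 22
Fold in T1=18: gcd(22, 18) = 2; lcm(22, 18) = 22 * 18 / 2 = 396 / 2 = 198
Full cycle length = 198

Answer: 198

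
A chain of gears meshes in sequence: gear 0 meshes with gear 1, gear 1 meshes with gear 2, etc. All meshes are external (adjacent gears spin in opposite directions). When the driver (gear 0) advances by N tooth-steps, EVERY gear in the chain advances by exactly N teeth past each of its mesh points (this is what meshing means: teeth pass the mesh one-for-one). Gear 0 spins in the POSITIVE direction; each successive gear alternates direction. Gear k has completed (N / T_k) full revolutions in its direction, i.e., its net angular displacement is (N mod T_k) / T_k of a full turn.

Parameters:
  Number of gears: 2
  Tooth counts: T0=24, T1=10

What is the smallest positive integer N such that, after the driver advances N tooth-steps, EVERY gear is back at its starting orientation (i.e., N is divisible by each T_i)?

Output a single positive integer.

Answer: 120

Derivation:
Gear k returns to start when N is a multiple of T_k.
All gears at start simultaneously when N is a common multiple of [24, 10]; the smallest such N is lcm(24, 10).
Start: lcm = T0 = 24
Fold in T1=10: gcd(24, 10) = 2; lcm(24, 10) = 24 * 10 / 2 = 240 / 2 = 120
Full cycle length = 120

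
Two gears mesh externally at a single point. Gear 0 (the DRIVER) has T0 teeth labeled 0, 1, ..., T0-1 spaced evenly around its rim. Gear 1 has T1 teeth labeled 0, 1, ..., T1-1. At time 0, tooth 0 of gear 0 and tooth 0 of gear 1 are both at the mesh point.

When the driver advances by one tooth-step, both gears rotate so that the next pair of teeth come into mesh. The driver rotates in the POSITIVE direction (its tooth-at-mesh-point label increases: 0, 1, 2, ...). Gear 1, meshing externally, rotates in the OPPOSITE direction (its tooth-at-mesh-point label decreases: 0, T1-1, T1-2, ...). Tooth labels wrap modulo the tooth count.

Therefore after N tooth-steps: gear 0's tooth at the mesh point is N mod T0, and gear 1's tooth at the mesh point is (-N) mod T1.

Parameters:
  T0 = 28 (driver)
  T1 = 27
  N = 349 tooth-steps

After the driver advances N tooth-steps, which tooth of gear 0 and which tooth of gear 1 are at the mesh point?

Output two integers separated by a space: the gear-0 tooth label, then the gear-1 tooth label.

Gear 0 (driver, T0=28): tooth at mesh = N mod T0
  349 = 12 * 28 + 13, so 349 mod 28 = 13
  gear 0 tooth = 13
Gear 1 (driven, T1=27): tooth at mesh = (-N) mod T1
  349 = 12 * 27 + 25, so 349 mod 27 = 25
  (-349) mod 27 = (-25) mod 27 = 27 - 25 = 2
Mesh after 349 steps: gear-0 tooth 13 meets gear-1 tooth 2

Answer: 13 2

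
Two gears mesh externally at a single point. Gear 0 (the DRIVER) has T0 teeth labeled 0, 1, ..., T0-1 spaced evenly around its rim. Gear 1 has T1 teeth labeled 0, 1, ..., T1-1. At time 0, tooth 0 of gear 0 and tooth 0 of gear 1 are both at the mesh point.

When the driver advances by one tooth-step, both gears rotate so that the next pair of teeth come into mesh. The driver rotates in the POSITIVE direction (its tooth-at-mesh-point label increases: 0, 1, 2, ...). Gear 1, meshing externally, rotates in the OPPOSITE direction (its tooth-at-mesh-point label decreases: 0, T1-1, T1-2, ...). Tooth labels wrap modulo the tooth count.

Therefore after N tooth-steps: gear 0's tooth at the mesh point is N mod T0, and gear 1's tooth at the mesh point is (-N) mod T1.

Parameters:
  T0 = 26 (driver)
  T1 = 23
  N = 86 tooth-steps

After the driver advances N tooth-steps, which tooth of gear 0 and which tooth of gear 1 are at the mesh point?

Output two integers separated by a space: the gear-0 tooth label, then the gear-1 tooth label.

Answer: 8 6

Derivation:
Gear 0 (driver, T0=26): tooth at mesh = N mod T0
  86 = 3 * 26 + 8, so 86 mod 26 = 8
  gear 0 tooth = 8
Gear 1 (driven, T1=23): tooth at mesh = (-N) mod T1
  86 = 3 * 23 + 17, so 86 mod 23 = 17
  (-86) mod 23 = (-17) mod 23 = 23 - 17 = 6
Mesh after 86 steps: gear-0 tooth 8 meets gear-1 tooth 6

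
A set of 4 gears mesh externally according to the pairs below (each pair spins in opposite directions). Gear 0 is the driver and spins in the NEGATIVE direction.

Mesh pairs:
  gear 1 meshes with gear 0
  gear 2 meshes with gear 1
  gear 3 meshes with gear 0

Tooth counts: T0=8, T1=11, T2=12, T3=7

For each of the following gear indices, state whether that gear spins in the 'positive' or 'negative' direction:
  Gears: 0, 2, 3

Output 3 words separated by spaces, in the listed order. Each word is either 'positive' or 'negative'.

Answer: negative negative positive

Derivation:
Gear 0 (driver): negative (depth 0)
  gear 1: meshes with gear 0 -> depth 1 -> positive (opposite of gear 0)
  gear 2: meshes with gear 1 -> depth 2 -> negative (opposite of gear 1)
  gear 3: meshes with gear 0 -> depth 1 -> positive (opposite of gear 0)
Queried indices 0, 2, 3 -> negative, negative, positive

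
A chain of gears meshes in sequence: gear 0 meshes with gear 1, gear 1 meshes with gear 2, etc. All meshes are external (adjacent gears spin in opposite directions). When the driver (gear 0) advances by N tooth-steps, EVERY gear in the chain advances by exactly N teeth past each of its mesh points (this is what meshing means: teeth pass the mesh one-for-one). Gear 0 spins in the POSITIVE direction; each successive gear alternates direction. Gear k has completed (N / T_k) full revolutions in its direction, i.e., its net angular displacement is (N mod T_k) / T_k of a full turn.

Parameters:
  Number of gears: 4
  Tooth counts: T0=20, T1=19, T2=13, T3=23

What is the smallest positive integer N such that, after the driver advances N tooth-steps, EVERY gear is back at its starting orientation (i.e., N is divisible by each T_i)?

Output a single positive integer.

Answer: 113620

Derivation:
Gear k returns to start when N is a multiple of T_k.
All gears at start simultaneously when N is a common multiple of [20, 19, 13, 23]; the smallest such N is lcm(20, 19, 13, 23).
Start: lcm = T0 = 20
Fold in T1=19: gcd(20, 19) = 1; lcm(20, 19) = 20 * 19 / 1 = 380 / 1 = 380
Fold in T2=13: gcd(380, 13) = 1; lcm(380, 13) = 380 * 13 / 1 = 4940 / 1 = 4940
Fold in T3=23: gcd(4940, 23) = 1; lcm(4940, 23) = 4940 * 23 / 1 = 113620 / 1 = 113620
Full cycle length = 113620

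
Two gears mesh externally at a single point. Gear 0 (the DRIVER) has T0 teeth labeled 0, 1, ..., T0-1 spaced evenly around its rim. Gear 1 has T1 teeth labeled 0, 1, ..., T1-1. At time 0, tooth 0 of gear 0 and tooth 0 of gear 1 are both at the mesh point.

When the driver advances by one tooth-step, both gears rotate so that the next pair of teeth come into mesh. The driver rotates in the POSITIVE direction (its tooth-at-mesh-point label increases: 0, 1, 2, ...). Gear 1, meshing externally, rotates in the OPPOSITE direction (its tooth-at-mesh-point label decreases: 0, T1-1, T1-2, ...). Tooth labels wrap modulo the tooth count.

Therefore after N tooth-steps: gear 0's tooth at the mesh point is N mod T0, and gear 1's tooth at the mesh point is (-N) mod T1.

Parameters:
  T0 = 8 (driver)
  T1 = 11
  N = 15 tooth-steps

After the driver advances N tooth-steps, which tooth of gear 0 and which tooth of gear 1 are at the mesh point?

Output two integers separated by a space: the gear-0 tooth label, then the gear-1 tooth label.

Gear 0 (driver, T0=8): tooth at mesh = N mod T0
  15 = 1 * 8 + 7, so 15 mod 8 = 7
  gear 0 tooth = 7
Gear 1 (driven, T1=11): tooth at mesh = (-N) mod T1
  15 = 1 * 11 + 4, so 15 mod 11 = 4
  (-15) mod 11 = (-4) mod 11 = 11 - 4 = 7
Mesh after 15 steps: gear-0 tooth 7 meets gear-1 tooth 7

Answer: 7 7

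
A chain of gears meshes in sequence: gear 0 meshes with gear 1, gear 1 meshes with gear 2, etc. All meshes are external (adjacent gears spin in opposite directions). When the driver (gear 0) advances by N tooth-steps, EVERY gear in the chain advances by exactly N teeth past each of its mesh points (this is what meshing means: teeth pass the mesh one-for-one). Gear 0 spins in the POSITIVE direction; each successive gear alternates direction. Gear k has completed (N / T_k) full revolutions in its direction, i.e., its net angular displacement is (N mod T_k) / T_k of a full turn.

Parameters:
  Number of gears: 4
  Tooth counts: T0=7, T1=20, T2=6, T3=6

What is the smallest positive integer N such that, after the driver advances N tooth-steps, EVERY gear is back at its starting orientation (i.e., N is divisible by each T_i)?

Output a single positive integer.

Gear k returns to start when N is a multiple of T_k.
All gears at start simultaneously when N is a common multiple of [7, 20, 6, 6]; the smallest such N is lcm(7, 20, 6, 6).
Start: lcm = T0 = 7
Fold in T1=20: gcd(7, 20) = 1; lcm(7, 20) = 7 * 20 / 1 = 140 / 1 = 140
Fold in T2=6: gcd(140, 6) = 2; lcm(140, 6) = 140 * 6 / 2 = 840 / 2 = 420
Fold in T3=6: gcd(420, 6) = 6; lcm(420, 6) = 420 * 6 / 6 = 2520 / 6 = 420
Full cycle length = 420

Answer: 420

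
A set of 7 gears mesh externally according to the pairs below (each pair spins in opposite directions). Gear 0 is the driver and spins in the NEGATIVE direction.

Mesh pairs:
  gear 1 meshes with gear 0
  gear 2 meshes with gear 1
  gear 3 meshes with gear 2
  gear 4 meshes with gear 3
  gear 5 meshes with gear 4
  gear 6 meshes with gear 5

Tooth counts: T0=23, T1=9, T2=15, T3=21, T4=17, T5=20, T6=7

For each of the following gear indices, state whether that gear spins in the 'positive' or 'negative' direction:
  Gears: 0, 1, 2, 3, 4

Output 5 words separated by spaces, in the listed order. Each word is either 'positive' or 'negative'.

Answer: negative positive negative positive negative

Derivation:
Gear 0 (driver): negative (depth 0)
  gear 1: meshes with gear 0 -> depth 1 -> positive (opposite of gear 0)
  gear 2: meshes with gear 1 -> depth 2 -> negative (opposite of gear 1)
  gear 3: meshes with gear 2 -> depth 3 -> positive (opposite of gear 2)
  gear 4: meshes with gear 3 -> depth 4 -> negative (opposite of gear 3)
  gear 5: meshes with gear 4 -> depth 5 -> positive (opposite of gear 4)
  gear 6: meshes with gear 5 -> depth 6 -> negative (opposite of gear 5)
Queried indices 0, 1, 2, 3, 4 -> negative, positive, negative, positive, negative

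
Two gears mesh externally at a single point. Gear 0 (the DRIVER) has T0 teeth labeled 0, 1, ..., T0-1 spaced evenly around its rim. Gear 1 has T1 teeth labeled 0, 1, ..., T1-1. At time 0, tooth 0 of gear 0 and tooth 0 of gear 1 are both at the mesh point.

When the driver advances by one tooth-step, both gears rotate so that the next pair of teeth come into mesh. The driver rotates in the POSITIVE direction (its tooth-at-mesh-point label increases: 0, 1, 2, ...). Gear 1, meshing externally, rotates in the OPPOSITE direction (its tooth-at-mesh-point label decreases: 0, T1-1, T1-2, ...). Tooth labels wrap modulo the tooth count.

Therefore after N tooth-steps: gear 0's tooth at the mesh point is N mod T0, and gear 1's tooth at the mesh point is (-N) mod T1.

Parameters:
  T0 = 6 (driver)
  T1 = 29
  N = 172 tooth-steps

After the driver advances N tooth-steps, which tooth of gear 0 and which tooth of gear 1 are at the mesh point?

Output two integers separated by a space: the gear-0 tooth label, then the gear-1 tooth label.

Answer: 4 2

Derivation:
Gear 0 (driver, T0=6): tooth at mesh = N mod T0
  172 = 28 * 6 + 4, so 172 mod 6 = 4
  gear 0 tooth = 4
Gear 1 (driven, T1=29): tooth at mesh = (-N) mod T1
  172 = 5 * 29 + 27, so 172 mod 29 = 27
  (-172) mod 29 = (-27) mod 29 = 29 - 27 = 2
Mesh after 172 steps: gear-0 tooth 4 meets gear-1 tooth 2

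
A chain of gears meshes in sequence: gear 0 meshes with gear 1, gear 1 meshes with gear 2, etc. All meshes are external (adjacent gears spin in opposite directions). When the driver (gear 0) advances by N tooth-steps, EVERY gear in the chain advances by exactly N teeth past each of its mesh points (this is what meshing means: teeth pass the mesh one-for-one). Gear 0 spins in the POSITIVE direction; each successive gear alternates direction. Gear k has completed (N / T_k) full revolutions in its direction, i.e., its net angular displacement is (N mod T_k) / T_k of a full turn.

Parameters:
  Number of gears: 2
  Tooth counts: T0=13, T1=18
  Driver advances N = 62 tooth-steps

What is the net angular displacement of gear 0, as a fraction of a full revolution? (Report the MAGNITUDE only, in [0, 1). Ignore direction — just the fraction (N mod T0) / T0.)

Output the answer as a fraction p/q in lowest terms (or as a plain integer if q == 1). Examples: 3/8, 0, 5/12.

Chain of 2 gears, tooth counts: [13, 18]
  gear 0: T0=13, direction=positive, advance = 62 mod 13 = 10 teeth = 10/13 turn
  gear 1: T1=18, direction=negative, advance = 62 mod 18 = 8 teeth = 8/18 turn
Gear 0: 62 mod 13 = 10
Fraction = 10 / 13 = 10/13 (gcd(10,13)=1) = 10/13

Answer: 10/13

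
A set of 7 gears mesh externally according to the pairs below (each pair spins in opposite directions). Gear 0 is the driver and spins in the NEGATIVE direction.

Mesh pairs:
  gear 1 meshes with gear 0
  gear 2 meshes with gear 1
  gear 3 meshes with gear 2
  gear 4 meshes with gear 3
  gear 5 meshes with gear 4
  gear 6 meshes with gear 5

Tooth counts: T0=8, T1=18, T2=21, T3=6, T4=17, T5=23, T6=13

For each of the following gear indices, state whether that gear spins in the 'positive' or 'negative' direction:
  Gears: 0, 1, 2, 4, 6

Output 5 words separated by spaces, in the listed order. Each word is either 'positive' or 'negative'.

Gear 0 (driver): negative (depth 0)
  gear 1: meshes with gear 0 -> depth 1 -> positive (opposite of gear 0)
  gear 2: meshes with gear 1 -> depth 2 -> negative (opposite of gear 1)
  gear 3: meshes with gear 2 -> depth 3 -> positive (opposite of gear 2)
  gear 4: meshes with gear 3 -> depth 4 -> negative (opposite of gear 3)
  gear 5: meshes with gear 4 -> depth 5 -> positive (opposite of gear 4)
  gear 6: meshes with gear 5 -> depth 6 -> negative (opposite of gear 5)
Queried indices 0, 1, 2, 4, 6 -> negative, positive, negative, negative, negative

Answer: negative positive negative negative negative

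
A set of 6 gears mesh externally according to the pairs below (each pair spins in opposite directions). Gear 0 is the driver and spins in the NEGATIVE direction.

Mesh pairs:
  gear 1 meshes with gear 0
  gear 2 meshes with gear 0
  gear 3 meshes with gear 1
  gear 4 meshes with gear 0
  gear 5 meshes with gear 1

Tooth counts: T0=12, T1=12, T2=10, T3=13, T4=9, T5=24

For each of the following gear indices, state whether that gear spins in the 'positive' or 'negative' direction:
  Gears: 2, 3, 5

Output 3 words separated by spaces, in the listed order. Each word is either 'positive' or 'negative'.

Answer: positive negative negative

Derivation:
Gear 0 (driver): negative (depth 0)
  gear 1: meshes with gear 0 -> depth 1 -> positive (opposite of gear 0)
  gear 2: meshes with gear 0 -> depth 1 -> positive (opposite of gear 0)
  gear 3: meshes with gear 1 -> depth 2 -> negative (opposite of gear 1)
  gear 4: meshes with gear 0 -> depth 1 -> positive (opposite of gear 0)
  gear 5: meshes with gear 1 -> depth 2 -> negative (opposite of gear 1)
Queried indices 2, 3, 5 -> positive, negative, negative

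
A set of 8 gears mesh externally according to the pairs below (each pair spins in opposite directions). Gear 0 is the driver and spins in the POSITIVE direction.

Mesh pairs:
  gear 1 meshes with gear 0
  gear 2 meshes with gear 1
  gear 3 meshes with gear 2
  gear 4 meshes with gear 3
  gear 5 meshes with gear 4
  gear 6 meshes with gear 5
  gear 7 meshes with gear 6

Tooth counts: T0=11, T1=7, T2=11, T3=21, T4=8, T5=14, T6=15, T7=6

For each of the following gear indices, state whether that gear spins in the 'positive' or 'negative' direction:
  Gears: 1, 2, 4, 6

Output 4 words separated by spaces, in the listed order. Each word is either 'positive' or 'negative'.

Answer: negative positive positive positive

Derivation:
Gear 0 (driver): positive (depth 0)
  gear 1: meshes with gear 0 -> depth 1 -> negative (opposite of gear 0)
  gear 2: meshes with gear 1 -> depth 2 -> positive (opposite of gear 1)
  gear 3: meshes with gear 2 -> depth 3 -> negative (opposite of gear 2)
  gear 4: meshes with gear 3 -> depth 4 -> positive (opposite of gear 3)
  gear 5: meshes with gear 4 -> depth 5 -> negative (opposite of gear 4)
  gear 6: meshes with gear 5 -> depth 6 -> positive (opposite of gear 5)
  gear 7: meshes with gear 6 -> depth 7 -> negative (opposite of gear 6)
Queried indices 1, 2, 4, 6 -> negative, positive, positive, positive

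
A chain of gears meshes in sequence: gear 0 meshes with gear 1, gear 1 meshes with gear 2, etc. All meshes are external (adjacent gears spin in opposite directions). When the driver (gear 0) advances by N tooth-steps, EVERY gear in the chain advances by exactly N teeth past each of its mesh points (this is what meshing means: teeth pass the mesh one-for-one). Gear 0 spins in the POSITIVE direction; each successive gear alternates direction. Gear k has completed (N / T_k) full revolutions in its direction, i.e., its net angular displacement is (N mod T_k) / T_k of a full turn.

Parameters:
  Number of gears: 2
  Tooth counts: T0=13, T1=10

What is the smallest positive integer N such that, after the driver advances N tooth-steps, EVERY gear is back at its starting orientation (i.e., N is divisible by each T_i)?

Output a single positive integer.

Answer: 130

Derivation:
Gear k returns to start when N is a multiple of T_k.
All gears at start simultaneously when N is a common multiple of [13, 10]; the smallest such N is lcm(13, 10).
Start: lcm = T0 = 13
Fold in T1=10: gcd(13, 10) = 1; lcm(13, 10) = 13 * 10 / 1 = 130 / 1 = 130
Full cycle length = 130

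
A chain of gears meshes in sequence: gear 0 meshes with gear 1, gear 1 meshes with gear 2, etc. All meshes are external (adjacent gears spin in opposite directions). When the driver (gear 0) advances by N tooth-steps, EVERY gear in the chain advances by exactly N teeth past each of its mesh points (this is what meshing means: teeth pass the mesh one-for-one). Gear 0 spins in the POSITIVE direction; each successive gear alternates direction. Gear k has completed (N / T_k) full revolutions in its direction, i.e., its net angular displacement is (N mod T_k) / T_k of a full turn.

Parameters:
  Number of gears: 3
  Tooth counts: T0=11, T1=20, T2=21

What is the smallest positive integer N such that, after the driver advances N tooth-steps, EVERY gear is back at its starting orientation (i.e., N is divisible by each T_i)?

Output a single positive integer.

Answer: 4620

Derivation:
Gear k returns to start when N is a multiple of T_k.
All gears at start simultaneously when N is a common multiple of [11, 20, 21]; the smallest such N is lcm(11, 20, 21).
Start: lcm = T0 = 11
Fold in T1=20: gcd(11, 20) = 1; lcm(11, 20) = 11 * 20 / 1 = 220 / 1 = 220
Fold in T2=21: gcd(220, 21) = 1; lcm(220, 21) = 220 * 21 / 1 = 4620 / 1 = 4620
Full cycle length = 4620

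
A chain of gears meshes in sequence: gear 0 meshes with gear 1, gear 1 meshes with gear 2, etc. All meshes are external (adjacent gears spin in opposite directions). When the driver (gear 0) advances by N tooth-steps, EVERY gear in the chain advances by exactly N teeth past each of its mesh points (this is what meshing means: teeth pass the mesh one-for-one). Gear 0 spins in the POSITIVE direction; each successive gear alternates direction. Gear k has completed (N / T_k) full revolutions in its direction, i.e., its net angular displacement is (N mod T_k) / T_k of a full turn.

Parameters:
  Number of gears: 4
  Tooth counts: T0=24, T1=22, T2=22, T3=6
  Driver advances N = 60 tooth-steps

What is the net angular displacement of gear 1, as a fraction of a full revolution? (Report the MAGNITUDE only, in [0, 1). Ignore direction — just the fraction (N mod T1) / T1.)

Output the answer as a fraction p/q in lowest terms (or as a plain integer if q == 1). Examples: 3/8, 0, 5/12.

Chain of 4 gears, tooth counts: [24, 22, 22, 6]
  gear 0: T0=24, direction=positive, advance = 60 mod 24 = 12 teeth = 12/24 turn
  gear 1: T1=22, direction=negative, advance = 60 mod 22 = 16 teeth = 16/22 turn
  gear 2: T2=22, direction=positive, advance = 60 mod 22 = 16 teeth = 16/22 turn
  gear 3: T3=6, direction=negative, advance = 60 mod 6 = 0 teeth = 0/6 turn
Gear 1: 60 mod 22 = 16
Fraction = 16 / 22 = 8/11 (gcd(16,22)=2) = 8/11

Answer: 8/11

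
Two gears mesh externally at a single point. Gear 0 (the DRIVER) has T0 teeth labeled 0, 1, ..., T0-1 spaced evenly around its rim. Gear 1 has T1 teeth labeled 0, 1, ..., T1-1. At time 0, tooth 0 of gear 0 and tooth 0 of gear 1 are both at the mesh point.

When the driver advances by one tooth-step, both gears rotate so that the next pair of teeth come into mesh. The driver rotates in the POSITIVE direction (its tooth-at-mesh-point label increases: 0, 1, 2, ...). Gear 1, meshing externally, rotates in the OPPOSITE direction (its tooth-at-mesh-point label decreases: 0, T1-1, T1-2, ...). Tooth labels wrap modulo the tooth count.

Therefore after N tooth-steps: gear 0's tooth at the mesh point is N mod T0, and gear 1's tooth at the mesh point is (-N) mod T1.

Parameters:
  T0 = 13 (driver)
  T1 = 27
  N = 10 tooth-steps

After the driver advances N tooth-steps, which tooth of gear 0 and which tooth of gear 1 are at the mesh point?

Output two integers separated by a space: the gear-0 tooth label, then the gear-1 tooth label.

Gear 0 (driver, T0=13): tooth at mesh = N mod T0
  10 = 0 * 13 + 10, so 10 mod 13 = 10
  gear 0 tooth = 10
Gear 1 (driven, T1=27): tooth at mesh = (-N) mod T1
  10 = 0 * 27 + 10, so 10 mod 27 = 10
  (-10) mod 27 = (-10) mod 27 = 27 - 10 = 17
Mesh after 10 steps: gear-0 tooth 10 meets gear-1 tooth 17

Answer: 10 17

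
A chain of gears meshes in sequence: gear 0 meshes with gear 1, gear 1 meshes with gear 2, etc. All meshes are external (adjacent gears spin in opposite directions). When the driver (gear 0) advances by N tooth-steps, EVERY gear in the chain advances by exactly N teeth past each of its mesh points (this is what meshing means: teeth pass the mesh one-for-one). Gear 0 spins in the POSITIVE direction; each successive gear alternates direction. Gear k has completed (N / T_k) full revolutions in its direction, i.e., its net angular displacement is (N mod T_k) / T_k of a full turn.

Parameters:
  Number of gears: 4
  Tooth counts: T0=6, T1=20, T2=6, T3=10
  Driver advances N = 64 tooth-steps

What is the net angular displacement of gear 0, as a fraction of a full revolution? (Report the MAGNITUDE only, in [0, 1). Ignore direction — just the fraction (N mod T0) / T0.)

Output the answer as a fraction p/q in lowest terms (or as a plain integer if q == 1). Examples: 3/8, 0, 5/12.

Chain of 4 gears, tooth counts: [6, 20, 6, 10]
  gear 0: T0=6, direction=positive, advance = 64 mod 6 = 4 teeth = 4/6 turn
  gear 1: T1=20, direction=negative, advance = 64 mod 20 = 4 teeth = 4/20 turn
  gear 2: T2=6, direction=positive, advance = 64 mod 6 = 4 teeth = 4/6 turn
  gear 3: T3=10, direction=negative, advance = 64 mod 10 = 4 teeth = 4/10 turn
Gear 0: 64 mod 6 = 4
Fraction = 4 / 6 = 2/3 (gcd(4,6)=2) = 2/3

Answer: 2/3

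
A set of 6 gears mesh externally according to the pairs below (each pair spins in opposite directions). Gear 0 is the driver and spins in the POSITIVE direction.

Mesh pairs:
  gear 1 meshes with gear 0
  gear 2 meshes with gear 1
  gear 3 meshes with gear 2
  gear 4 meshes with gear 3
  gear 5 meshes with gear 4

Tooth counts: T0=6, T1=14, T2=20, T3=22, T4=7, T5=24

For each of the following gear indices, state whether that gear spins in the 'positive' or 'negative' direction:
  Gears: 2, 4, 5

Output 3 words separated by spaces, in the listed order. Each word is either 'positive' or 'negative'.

Answer: positive positive negative

Derivation:
Gear 0 (driver): positive (depth 0)
  gear 1: meshes with gear 0 -> depth 1 -> negative (opposite of gear 0)
  gear 2: meshes with gear 1 -> depth 2 -> positive (opposite of gear 1)
  gear 3: meshes with gear 2 -> depth 3 -> negative (opposite of gear 2)
  gear 4: meshes with gear 3 -> depth 4 -> positive (opposite of gear 3)
  gear 5: meshes with gear 4 -> depth 5 -> negative (opposite of gear 4)
Queried indices 2, 4, 5 -> positive, positive, negative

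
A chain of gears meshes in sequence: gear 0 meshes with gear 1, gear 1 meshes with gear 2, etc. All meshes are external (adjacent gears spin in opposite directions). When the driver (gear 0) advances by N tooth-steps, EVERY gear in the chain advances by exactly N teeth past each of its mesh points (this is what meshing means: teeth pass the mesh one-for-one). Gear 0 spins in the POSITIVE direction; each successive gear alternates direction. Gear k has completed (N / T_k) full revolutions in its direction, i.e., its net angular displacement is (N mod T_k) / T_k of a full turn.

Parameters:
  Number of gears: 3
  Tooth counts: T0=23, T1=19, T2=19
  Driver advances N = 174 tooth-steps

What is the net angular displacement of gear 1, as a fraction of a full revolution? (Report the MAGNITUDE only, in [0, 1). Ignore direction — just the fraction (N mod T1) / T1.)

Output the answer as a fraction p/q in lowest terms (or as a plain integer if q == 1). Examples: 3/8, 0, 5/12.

Answer: 3/19

Derivation:
Chain of 3 gears, tooth counts: [23, 19, 19]
  gear 0: T0=23, direction=positive, advance = 174 mod 23 = 13 teeth = 13/23 turn
  gear 1: T1=19, direction=negative, advance = 174 mod 19 = 3 teeth = 3/19 turn
  gear 2: T2=19, direction=positive, advance = 174 mod 19 = 3 teeth = 3/19 turn
Gear 1: 174 mod 19 = 3
Fraction = 3 / 19 = 3/19 (gcd(3,19)=1) = 3/19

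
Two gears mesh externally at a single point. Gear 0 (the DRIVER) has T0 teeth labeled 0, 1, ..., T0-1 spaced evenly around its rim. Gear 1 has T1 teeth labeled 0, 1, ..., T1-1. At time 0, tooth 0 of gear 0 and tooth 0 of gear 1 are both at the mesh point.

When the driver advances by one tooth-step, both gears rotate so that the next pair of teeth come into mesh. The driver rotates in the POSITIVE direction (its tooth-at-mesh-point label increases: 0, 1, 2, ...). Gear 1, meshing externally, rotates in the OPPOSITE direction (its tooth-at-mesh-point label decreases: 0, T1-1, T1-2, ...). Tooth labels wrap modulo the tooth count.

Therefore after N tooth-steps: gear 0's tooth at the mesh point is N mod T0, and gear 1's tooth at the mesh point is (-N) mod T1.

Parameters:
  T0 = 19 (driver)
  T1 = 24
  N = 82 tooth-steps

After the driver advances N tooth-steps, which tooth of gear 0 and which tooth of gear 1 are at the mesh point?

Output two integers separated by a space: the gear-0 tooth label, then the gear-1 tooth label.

Gear 0 (driver, T0=19): tooth at mesh = N mod T0
  82 = 4 * 19 + 6, so 82 mod 19 = 6
  gear 0 tooth = 6
Gear 1 (driven, T1=24): tooth at mesh = (-N) mod T1
  82 = 3 * 24 + 10, so 82 mod 24 = 10
  (-82) mod 24 = (-10) mod 24 = 24 - 10 = 14
Mesh after 82 steps: gear-0 tooth 6 meets gear-1 tooth 14

Answer: 6 14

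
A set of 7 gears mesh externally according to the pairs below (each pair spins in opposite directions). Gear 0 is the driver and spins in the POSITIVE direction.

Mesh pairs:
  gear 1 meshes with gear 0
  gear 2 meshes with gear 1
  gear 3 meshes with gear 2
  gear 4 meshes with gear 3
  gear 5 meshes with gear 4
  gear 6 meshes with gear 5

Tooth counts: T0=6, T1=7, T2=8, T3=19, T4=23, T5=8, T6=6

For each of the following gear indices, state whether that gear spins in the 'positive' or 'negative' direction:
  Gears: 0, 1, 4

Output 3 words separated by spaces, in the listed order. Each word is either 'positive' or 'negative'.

Answer: positive negative positive

Derivation:
Gear 0 (driver): positive (depth 0)
  gear 1: meshes with gear 0 -> depth 1 -> negative (opposite of gear 0)
  gear 2: meshes with gear 1 -> depth 2 -> positive (opposite of gear 1)
  gear 3: meshes with gear 2 -> depth 3 -> negative (opposite of gear 2)
  gear 4: meshes with gear 3 -> depth 4 -> positive (opposite of gear 3)
  gear 5: meshes with gear 4 -> depth 5 -> negative (opposite of gear 4)
  gear 6: meshes with gear 5 -> depth 6 -> positive (opposite of gear 5)
Queried indices 0, 1, 4 -> positive, negative, positive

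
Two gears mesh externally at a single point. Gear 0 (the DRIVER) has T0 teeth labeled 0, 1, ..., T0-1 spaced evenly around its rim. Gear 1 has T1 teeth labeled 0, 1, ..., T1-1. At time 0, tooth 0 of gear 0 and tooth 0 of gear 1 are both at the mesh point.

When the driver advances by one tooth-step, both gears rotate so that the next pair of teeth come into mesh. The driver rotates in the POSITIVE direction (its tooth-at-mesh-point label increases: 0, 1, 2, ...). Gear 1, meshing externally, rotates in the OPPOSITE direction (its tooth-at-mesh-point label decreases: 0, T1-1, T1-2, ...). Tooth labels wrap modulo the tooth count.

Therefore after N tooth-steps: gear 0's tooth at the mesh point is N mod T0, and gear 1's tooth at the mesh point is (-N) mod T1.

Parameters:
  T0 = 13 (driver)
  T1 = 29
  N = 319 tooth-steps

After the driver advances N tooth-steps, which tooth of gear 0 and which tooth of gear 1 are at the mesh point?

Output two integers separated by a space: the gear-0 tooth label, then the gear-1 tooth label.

Answer: 7 0

Derivation:
Gear 0 (driver, T0=13): tooth at mesh = N mod T0
  319 = 24 * 13 + 7, so 319 mod 13 = 7
  gear 0 tooth = 7
Gear 1 (driven, T1=29): tooth at mesh = (-N) mod T1
  319 = 11 * 29 + 0, so 319 mod 29 = 0
  (-319) mod 29 = 0
Mesh after 319 steps: gear-0 tooth 7 meets gear-1 tooth 0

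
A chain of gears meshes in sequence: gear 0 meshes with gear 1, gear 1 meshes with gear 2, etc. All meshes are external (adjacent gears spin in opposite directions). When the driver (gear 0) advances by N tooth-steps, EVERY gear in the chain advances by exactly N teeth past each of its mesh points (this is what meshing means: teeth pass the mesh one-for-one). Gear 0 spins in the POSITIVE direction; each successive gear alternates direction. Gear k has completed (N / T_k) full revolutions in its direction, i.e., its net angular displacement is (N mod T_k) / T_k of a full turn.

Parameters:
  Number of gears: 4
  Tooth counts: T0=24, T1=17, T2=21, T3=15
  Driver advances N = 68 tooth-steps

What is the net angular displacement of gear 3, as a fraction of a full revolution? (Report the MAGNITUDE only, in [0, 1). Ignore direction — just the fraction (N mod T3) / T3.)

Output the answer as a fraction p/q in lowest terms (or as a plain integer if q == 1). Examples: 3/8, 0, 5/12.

Answer: 8/15

Derivation:
Chain of 4 gears, tooth counts: [24, 17, 21, 15]
  gear 0: T0=24, direction=positive, advance = 68 mod 24 = 20 teeth = 20/24 turn
  gear 1: T1=17, direction=negative, advance = 68 mod 17 = 0 teeth = 0/17 turn
  gear 2: T2=21, direction=positive, advance = 68 mod 21 = 5 teeth = 5/21 turn
  gear 3: T3=15, direction=negative, advance = 68 mod 15 = 8 teeth = 8/15 turn
Gear 3: 68 mod 15 = 8
Fraction = 8 / 15 = 8/15 (gcd(8,15)=1) = 8/15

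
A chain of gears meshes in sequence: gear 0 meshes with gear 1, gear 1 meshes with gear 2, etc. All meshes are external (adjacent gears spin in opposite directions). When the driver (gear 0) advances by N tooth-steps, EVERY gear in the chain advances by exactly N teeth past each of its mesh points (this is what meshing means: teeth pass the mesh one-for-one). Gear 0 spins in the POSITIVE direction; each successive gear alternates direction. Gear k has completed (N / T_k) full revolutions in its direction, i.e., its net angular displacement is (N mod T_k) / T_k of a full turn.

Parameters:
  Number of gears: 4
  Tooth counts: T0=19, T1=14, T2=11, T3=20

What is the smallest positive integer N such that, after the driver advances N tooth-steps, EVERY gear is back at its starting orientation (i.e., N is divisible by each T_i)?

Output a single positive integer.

Gear k returns to start when N is a multiple of T_k.
All gears at start simultaneously when N is a common multiple of [19, 14, 11, 20]; the smallest such N is lcm(19, 14, 11, 20).
Start: lcm = T0 = 19
Fold in T1=14: gcd(19, 14) = 1; lcm(19, 14) = 19 * 14 / 1 = 266 / 1 = 266
Fold in T2=11: gcd(266, 11) = 1; lcm(266, 11) = 266 * 11 / 1 = 2926 / 1 = 2926
Fold in T3=20: gcd(2926, 20) = 2; lcm(2926, 20) = 2926 * 20 / 2 = 58520 / 2 = 29260
Full cycle length = 29260

Answer: 29260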